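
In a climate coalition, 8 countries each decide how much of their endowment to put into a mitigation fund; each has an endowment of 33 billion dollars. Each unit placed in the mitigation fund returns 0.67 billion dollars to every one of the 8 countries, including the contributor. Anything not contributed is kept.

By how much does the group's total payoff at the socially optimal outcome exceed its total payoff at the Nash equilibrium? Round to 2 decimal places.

The private return per contributed unit is 0.67 < 1, so contributing 0 is dominant for every player. At the Nash equilibrium everyone keeps their 33, and the group total is 8 × 33 = 264.
Each contributed unit returns 5.360 to the group as a whole (0.67 to each of 8 players), which exceeds 1, so the social optimum is full contribution: group total = 5.360 × 264 = 1415.04.
Efficiency loss = 1415.04 − 264 = 1151.04.

1151.04 billion dollars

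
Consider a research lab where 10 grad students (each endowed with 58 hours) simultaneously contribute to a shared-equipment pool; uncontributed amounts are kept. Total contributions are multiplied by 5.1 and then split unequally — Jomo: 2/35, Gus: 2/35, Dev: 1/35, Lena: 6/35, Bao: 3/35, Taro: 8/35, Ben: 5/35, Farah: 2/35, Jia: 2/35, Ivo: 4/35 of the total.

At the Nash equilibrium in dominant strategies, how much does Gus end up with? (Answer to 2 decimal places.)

74.90 hours

Each unit j contributes comes back to j as 5.1 × (j's share), so j prefers to contribute only if that share exceeds 1/5.1 = 0.1961; otherwise keeping the unit dominates.
Taro alone (share 8/35) is above the threshold, contributing 58; the remaining 9 contribute 0. Total contributed: 58.
Gus keeps 58 and receives 5.1 × 58 × 2/35 = 16.90 from the shared-equipment pool, for a payoff of 74.90.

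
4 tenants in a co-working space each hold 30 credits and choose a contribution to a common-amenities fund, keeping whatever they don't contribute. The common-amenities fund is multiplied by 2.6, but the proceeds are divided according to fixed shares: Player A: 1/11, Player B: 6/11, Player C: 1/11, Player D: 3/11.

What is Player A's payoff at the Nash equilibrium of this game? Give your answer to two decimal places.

37.09 credits

Player j's private return per contributed unit is 2.6 × (j's share). Contributing is weakly dominant for j when that share is at least 1/2.6 = 0.3846, and contributing 0 is dominant otherwise.
Player B alone (share 6/11) is above the threshold, contributing 30; the remaining 3 contribute 0. Total contributed: 30.
Player A keeps 30 and receives 2.6 × 30 × 1/11 = 7.09 from the common-amenities fund, for a payoff of 37.09.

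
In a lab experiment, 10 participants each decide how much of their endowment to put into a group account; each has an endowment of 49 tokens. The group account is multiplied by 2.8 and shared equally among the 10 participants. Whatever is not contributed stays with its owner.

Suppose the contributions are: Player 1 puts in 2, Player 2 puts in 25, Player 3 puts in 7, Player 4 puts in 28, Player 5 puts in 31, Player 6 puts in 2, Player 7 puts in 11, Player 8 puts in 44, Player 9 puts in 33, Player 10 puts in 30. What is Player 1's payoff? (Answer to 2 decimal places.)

Total contributed: 2 + 25 + 7 + 28 + 31 + 2 + 11 + 44 + 33 + 30 = 213.
Each receives 2.8 × 213 / 10 = 59.64 from the group account.
Player 1 keeps 49 − 2 = 47, so Player 1's payoff is 47 + 59.64 = 106.64.

106.64 tokens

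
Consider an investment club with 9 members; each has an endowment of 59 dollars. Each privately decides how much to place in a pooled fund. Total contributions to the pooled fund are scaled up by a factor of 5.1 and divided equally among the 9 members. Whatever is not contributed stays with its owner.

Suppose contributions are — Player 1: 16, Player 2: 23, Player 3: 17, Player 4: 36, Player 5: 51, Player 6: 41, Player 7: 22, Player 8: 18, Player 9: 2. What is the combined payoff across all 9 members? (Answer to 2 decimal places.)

Total contributed: 16 + 23 + 17 + 36 + 51 + 41 + 22 + 18 + 2 = 226; total kept: 9 × 59 − 226 = 305.
The pooled fund pays out 5.1 × 226 = 1152.60 in aggregate.
Group total = 305 + 1152.60 = 1457.60.

1457.60 dollars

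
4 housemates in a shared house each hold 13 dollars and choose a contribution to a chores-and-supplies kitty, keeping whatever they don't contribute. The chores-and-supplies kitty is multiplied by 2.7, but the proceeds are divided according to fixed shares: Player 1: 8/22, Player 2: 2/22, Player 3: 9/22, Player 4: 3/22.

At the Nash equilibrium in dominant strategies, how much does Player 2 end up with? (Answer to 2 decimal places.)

16.19 dollars

For player j, contributing a unit is worthwhile iff 2.7 × (j's share) ≥ 1, i.e. iff j's share is at least 0.3704.
The only share above 0.3704 is Player 3's 9/22, contributing 13; the remaining 3 contribute 0. Total contributed: 13.
Player 2 keeps 13 and receives 2.7 × 13 × 2/22 = 3.19 from the chores-and-supplies kitty, for a payoff of 16.19.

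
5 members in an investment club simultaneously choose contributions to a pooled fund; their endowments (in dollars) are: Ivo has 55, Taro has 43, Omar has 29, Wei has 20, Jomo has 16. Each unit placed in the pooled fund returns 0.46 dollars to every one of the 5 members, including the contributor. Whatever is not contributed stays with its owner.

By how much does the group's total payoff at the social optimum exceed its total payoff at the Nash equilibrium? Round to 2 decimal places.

The private return per contributed unit is 0.46 < 1 for everyone, so the Nash equilibrium is zero contribution and the group total is Σ E_j = 55 + 43 + 29 + 20 + 16 = 163.
Each contributed unit returns 2.300 to the group, so the social optimum is full contribution by everyone: group total = 2.300 × 163 = 374.90.
Efficiency loss = (2.300 − 1) × 163 = 211.90.

211.90 dollars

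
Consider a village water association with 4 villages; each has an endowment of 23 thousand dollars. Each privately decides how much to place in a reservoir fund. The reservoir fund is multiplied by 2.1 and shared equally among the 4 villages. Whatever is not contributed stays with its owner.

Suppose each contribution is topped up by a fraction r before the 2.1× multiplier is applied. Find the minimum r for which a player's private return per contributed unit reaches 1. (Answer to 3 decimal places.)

0.905

With matching at rate r, one contributed unit becomes (1 + r) in the reservoir fund and returns 2.1 × (1 + r) / 4 to the contributor.
Setting this equal to 1: 1 + r = 4/2.1 = 1.9048.
So the minimum matching rate is r = 1.9048 − 1 = 0.905.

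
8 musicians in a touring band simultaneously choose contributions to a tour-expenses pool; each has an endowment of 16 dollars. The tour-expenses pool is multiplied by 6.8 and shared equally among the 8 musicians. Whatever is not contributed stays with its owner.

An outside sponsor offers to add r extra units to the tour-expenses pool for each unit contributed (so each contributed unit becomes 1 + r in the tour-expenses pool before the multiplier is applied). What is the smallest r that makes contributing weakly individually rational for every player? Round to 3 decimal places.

With matching at rate r, one contributed unit becomes (1 + r) in the tour-expenses pool and returns 6.8 × (1 + r) / 8 to the contributor.
Setting this equal to 1: 1 + r = 8/6.8 = 1.1765.
So the minimum matching rate is r = 1.1765 − 1 = 0.176.

0.176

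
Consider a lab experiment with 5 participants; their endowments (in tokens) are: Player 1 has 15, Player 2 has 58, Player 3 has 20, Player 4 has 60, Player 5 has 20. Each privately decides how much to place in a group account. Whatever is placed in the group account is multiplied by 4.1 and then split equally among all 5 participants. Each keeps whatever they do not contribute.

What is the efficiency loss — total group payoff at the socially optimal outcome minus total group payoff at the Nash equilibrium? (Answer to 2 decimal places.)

536.30 tokens

The private return per contributed unit is 4.1/5 = 0.8200 < 1 for every player regardless of endowment, so the Nash equilibrium is zero contribution and the group total is Σ E_j = 15 + 58 + 20 + 60 + 20 = 173.
Each contributed unit returns 4.100 to the group, so the social optimum is full contribution by everyone: group total = 4.100 × 173 = 709.30.
Efficiency loss = (4.100 − 1) × 173 = 536.30.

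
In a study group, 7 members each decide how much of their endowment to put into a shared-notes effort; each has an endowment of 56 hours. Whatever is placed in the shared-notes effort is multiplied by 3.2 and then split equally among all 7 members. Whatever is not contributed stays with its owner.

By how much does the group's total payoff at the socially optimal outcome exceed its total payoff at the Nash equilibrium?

862.40 hours

Each contributed unit returns 3.2/7 = 0.4571 to its contributor — below 1 — so contributing 0 is dominant for every player. At the Nash equilibrium everyone keeps their 56, and the group total is 7 × 56 = 392.
Each contributed unit returns 3.200 to the group as a whole (0.4571 to each of 7 players), which exceeds 1, so the social optimum is full contribution: group total = 3.200 × 392 = 1254.40.
Efficiency loss = 1254.40 − 392 = 862.40.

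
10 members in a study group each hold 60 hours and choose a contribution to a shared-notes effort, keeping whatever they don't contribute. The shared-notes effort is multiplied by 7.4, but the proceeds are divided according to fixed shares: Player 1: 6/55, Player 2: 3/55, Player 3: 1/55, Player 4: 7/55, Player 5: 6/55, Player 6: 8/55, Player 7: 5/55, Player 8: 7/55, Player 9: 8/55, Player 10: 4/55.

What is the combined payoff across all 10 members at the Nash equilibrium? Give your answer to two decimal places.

Player j's private return per contributed unit is 7.4 × (j's share). Contributing is weakly dominant for j when that share is at least 1/7.4 = 0.1351, and contributing 0 is dominant otherwise.
The shares above 0.1351 belong to Player 6 and Player 9, contributing 60 each; the remaining 8 contribute 0. Total contributed: 120.
The shared-notes effort pays out 7.4 × 120 = 888.00 in total (split across the unequal shares, but the aggregate is all that matters for the group sum).
The 8 free-riders keep 60 each, adding 480. Group total = 480 + 888.00 = 1368.00.

1368.00 hours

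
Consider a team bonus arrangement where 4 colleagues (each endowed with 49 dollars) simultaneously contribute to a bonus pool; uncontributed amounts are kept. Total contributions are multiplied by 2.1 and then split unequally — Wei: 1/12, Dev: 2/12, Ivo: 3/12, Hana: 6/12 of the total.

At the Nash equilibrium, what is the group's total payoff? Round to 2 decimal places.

249.90 dollars

Player j's private return per contributed unit is 2.1 × (j's share). Contributing is weakly dominant for j when that share is at least 1/2.1 = 0.4762, and contributing 0 is dominant otherwise.
The only share above 0.4762 is Hana's 6/12, contributing 49; the remaining 3 contribute 0. Total contributed: 49.
The bonus pool pays out 2.1 × 49 = 102.90 in total (split across the unequal shares, but the aggregate is all that matters for the group sum).
The 3 free-riders keep 49 each, adding 147. Group total = 147 + 102.90 = 249.90.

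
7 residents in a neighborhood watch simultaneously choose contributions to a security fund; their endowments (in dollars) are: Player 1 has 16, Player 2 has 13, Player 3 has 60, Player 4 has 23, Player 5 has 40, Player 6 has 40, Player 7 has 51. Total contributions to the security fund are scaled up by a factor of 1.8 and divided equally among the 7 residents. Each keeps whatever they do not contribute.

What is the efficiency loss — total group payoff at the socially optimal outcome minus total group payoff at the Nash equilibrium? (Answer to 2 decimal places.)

The private return per contributed unit is 1.8/7 = 0.2571 < 1 for every player regardless of endowment, so the Nash equilibrium is zero contribution and the group total is Σ E_j = 16 + 13 + 60 + 23 + 40 + 40 + 51 = 243.
Each contributed unit returns 1.800 to the group, so the social optimum is full contribution by everyone: group total = 1.800 × 243 = 437.40.
Efficiency loss = (1.800 − 1) × 243 = 194.40.

194.40 dollars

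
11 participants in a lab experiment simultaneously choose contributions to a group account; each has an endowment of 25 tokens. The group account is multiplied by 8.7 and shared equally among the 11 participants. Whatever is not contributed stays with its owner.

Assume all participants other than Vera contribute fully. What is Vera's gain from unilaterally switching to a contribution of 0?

5.23 tokens

Switching from a contribution of 25 to 0 lets Vera keep an extra 25 tokens, but lowers the group account by 25, which costs Vera their own share of that drop: 8.7/11 × 25 = 19.77.
Net gain = 25 − 19.77 = 5.23. The private return per contributed unit (0.7909) is below 1, so free-riding is indeed the best response regardless of what the others do.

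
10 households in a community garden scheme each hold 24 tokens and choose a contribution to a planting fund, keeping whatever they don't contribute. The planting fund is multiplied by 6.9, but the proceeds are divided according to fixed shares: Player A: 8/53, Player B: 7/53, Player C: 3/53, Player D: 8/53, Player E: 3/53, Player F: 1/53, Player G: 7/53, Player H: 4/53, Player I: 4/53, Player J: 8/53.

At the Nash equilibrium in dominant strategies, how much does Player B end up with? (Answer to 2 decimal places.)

Player j's private return per contributed unit is 6.9 × (j's share). Contributing is weakly dominant for j when that share is at least 1/6.9 = 0.1449, and contributing 0 is dominant otherwise.
Player A, Player D and Player J are above the threshold, contributing 24 each; the remaining 7 contribute 0. Total contributed: 72.
Player B keeps 24 and receives 6.9 × 72 × 7/53 = 65.62 from the planting fund, for a payoff of 89.62.

89.62 tokens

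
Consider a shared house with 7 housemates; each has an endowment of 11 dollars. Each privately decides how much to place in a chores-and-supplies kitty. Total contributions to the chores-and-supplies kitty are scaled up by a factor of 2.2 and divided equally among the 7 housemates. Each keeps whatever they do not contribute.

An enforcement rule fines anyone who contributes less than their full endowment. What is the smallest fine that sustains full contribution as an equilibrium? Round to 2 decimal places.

7.54 dollars

Given the others contribute fully, the best deviation is to contribute 0 (any partial contribution still incurs the fine and gives up units whose private return 0.3143 is below 1).
Deviating from 11 to 0 saves 11 dollars but forfeits the deviator's share of the drop in the chores-and-supplies kitty: 2.2/7 × 11 = 3.46.
So the deviation gain is 11 − 3.46 = 7.54, and the fine must be at least 7.54 dollars to wipe it out.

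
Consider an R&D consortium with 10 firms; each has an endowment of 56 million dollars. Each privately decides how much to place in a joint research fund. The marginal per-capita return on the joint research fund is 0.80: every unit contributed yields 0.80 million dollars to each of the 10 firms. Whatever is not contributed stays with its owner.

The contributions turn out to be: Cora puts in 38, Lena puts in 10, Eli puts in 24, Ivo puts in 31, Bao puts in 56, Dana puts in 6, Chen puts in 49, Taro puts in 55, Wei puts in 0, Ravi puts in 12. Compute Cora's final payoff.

Total contributed: 38 + 10 + 24 + 31 + 56 + 6 + 49 + 55 + 0 + 12 = 281.
Each receives 0.80 × 281 = 224.80 from the joint research fund.
Cora keeps 56 − 38 = 18, so Cora's payoff is 18 + 224.80 = 242.80.

242.80 million dollars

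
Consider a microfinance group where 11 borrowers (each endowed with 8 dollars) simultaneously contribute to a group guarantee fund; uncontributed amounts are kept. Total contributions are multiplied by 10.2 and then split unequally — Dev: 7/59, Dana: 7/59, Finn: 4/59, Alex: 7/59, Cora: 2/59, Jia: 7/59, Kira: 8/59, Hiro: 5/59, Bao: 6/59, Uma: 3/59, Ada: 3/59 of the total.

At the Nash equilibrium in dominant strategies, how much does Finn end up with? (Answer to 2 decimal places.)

Player j's private return per contributed unit is 10.2 × (j's share). Contributing is weakly dominant for j when that share is at least 1/10.2 = 0.0980, and contributing 0 is dominant otherwise.
Dev, Dana, Alex, Jia, Kira and Bao clear that bar, contributing 8 each; the remaining 5 contribute 0. Total contributed: 48.
Finn keeps 8 and receives 10.2 × 48 × 4/59 = 33.19 from the group guarantee fund, for a payoff of 41.19.

41.19 dollars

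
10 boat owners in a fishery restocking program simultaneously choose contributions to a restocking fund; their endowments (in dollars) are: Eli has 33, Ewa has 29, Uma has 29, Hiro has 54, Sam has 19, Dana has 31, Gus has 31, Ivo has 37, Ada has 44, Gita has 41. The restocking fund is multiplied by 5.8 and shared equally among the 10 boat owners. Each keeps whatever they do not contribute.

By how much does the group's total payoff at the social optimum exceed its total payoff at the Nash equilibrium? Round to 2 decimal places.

1670.40 dollars

The private return per contributed unit is 5.8/10 = 0.5800 < 1 for every player regardless of endowment, so the Nash equilibrium is zero contribution and the group total is Σ E_j = 33 + 29 + 29 + 54 + 19 + 31 + 31 + 37 + 44 + 41 = 348.
Each contributed unit returns 5.800 to the group, so the social optimum is full contribution by everyone: group total = 5.800 × 348 = 2018.40.
Efficiency loss = (5.800 − 1) × 348 = 1670.40.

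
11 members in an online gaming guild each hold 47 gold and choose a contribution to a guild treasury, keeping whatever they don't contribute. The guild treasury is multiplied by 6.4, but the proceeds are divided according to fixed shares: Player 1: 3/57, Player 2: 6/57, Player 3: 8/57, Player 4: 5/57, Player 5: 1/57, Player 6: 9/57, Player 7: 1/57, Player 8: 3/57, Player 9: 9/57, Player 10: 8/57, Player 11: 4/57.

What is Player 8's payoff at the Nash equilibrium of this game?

78.66 gold

For player j, contributing a unit is worthwhile iff 6.4 × (j's share) ≥ 1, i.e. iff j's share is at least 0.1563.
Player 6 and Player 9 are above the threshold, contributing 47 each; the remaining 9 contribute 0. Total contributed: 94.
Player 8 keeps 47 and receives 6.4 × 94 × 3/57 = 31.66 from the guild treasury, for a payoff of 78.66.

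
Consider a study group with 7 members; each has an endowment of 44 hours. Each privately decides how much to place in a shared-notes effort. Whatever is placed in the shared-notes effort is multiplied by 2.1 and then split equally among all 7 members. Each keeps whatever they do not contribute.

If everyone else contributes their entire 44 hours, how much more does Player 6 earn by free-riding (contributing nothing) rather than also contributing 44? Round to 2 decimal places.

30.80 hours

Switching from a contribution of 44 to 0 lets Player 6 keep an extra 44 hours, but lowers the shared-notes effort by 44, which costs Player 6 their own share of that drop: 2.1/7 × 44 = 13.20.
Net gain = 44 − 13.20 = 30.80. The private return per contributed unit (0.3000) is below 1, so free-riding is indeed the best response regardless of what the others do.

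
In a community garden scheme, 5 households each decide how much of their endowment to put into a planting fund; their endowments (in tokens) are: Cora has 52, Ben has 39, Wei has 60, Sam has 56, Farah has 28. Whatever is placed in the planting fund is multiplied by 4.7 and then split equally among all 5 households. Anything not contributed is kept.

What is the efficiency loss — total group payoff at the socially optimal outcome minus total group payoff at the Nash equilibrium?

869.50 tokens

The private return per contributed unit is 4.7/5 = 0.9400 < 1 for every player regardless of endowment, so the Nash equilibrium is zero contribution and the group total is Σ E_j = 52 + 39 + 60 + 56 + 28 = 235.
Each contributed unit returns 4.700 to the group, so the social optimum is full contribution by everyone: group total = 4.700 × 235 = 1104.50.
Efficiency loss = (4.700 − 1) × 235 = 869.50.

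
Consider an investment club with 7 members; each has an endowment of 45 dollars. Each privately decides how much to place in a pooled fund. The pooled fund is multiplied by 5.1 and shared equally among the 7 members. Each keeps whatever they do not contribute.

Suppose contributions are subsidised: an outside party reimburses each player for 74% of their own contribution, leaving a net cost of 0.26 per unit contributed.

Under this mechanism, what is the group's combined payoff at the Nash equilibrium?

With the mechanism, a contributed unit returns (5.1/7) / 0.26 = 2.8022 per unit of net cost to the contributor — now above 1 — so contributing fully is weakly dominant for every player.
So the Nash equilibrium is full contribution by all 7; the group earns 7 × (45 × 0.74 + 5.1 × 45) = 1839.60.

1839.60 dollars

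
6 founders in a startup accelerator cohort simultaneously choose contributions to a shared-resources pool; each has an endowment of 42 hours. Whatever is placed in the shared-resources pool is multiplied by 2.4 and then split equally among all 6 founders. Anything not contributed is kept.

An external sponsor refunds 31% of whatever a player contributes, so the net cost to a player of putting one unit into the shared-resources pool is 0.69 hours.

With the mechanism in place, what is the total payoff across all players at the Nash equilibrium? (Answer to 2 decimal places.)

Even with the mechanism, each unit contributed returns only (2.4/6) / 0.69 = 0.5797 per unit of net cost, so contributing nothing is still dominant.
Everyone keeps their endowment and the group total is 6 × 42 = 252.

252.00 hours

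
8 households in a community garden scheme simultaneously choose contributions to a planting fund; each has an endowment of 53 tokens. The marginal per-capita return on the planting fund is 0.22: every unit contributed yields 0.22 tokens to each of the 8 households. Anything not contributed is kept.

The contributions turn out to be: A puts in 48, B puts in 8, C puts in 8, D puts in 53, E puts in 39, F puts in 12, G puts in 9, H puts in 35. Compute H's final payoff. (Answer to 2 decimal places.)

Total contributed: 48 + 8 + 8 + 53 + 39 + 12 + 9 + 35 = 212.
Each receives 0.22 × 212 = 46.64 from the planting fund.
H keeps 53 − 35 = 18, so H's payoff is 18 + 46.64 = 64.64.

64.64 tokens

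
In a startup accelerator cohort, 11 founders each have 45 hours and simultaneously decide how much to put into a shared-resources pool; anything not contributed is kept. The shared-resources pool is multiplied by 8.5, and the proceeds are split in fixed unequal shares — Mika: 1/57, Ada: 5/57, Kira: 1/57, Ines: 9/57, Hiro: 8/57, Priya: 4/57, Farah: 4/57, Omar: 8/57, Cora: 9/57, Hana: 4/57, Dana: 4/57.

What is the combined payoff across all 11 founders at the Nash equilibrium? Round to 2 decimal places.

1845.00 hours

A player with share s gets back 8.5·s per unit contributed, so full contribution is dominant for anyone with s > 1/8.5 = 0.1176 and zero contribution is dominant for anyone below.
Ines, Hiro, Omar and Cora are above the threshold, contributing 45 each; the remaining 7 contribute 0. Total contributed: 180.
The shared-resources pool pays out 8.5 × 180 = 1530.00 in total (split across the unequal shares, but the aggregate is all that matters for the group sum).
The 7 free-riders keep 45 each, adding 315. Group total = 315 + 1530.00 = 1845.00.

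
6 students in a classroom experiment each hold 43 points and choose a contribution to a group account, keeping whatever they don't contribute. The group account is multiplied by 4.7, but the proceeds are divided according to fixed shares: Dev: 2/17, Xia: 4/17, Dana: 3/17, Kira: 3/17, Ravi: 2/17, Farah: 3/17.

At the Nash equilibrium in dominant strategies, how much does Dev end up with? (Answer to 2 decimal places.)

Each unit j contributes comes back to j as 4.7 × (j's share), so j prefers to contribute only if that share exceeds 1/4.7 = 0.2128; otherwise keeping the unit dominates.
Xia alone (share 4/17) is above the threshold, contributing 43; the remaining 5 contribute 0. Total contributed: 43.
Dev keeps 43 and receives 4.7 × 43 × 2/17 = 23.78 from the group account, for a payoff of 66.78.

66.78 points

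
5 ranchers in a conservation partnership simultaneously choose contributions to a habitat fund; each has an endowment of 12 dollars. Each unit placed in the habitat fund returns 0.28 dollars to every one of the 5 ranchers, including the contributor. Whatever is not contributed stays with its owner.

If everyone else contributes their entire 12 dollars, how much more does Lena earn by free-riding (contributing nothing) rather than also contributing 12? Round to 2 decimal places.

8.64 dollars

Switching from a contribution of 12 to 0 lets Lena keep an extra 12 dollars, but lowers the habitat fund by 12, which costs Lena their own share of that drop: 0.28 × 12 = 3.36.
Net gain = 12 − 3.36 = 8.64. The private return per contributed unit (0.28) is below 1, so free-riding is indeed the best response regardless of what the others do.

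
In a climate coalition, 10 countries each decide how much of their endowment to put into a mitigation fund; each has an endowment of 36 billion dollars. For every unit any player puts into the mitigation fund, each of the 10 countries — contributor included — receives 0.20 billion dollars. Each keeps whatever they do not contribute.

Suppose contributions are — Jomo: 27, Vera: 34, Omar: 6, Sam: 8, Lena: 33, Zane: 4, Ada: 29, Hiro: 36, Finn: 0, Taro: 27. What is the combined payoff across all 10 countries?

564.00 billion dollars

Total contributed: 27 + 34 + 6 + 8 + 33 + 4 + 29 + 36 + 0 + 27 = 204; total kept: 10 × 36 − 204 = 156.
The mitigation fund pays out 0.20 × 10 × 204 = 408.00 in aggregate.
Group total = 156 + 408.00 = 564.00.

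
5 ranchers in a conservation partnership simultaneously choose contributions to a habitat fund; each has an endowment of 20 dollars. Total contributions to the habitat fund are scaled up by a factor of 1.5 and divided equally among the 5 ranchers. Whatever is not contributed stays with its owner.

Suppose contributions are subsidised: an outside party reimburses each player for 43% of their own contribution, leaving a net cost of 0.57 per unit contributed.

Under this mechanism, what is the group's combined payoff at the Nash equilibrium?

100.00 dollars

The effective private return is (1.5/5) / 0.57 = 0.5263, which is still under 1, so the mechanism doesn't change anyone's dominant strategy: zero contribution.
At the Nash equilibrium no one contributes; group total payoff = 5 × 20 = 100.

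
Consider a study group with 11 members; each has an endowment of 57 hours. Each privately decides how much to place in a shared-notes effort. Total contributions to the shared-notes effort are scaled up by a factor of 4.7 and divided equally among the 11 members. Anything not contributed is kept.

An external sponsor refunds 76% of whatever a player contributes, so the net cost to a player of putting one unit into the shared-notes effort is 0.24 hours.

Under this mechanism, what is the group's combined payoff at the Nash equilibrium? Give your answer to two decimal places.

The effective private return per unit is now (4.7/11) / 0.24 = 1.7803 > 1, so every player's dominant strategy flips to full contribution.
At the Nash equilibrium everyone contributes 57. Group total payoff = 11 × (57 × 0.76 + 4.7 × 57) = 3423.42.

3423.42 hours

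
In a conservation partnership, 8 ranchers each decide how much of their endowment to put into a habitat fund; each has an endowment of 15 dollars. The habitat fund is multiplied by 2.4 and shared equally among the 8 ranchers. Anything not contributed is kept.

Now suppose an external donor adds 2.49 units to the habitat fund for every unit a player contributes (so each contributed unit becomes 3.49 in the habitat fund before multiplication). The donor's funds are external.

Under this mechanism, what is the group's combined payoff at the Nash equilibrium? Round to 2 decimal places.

With the mechanism, a contributed unit returns 2.4 × 3.49 / 8 = 1.0470 per unit of net cost to the contributor — now above 1 — so contributing fully is weakly dominant for every player.
So the Nash equilibrium is full contribution by all 8; the group earns 2.4 × 3.49 × 120 = 1005.12.

1005.12 dollars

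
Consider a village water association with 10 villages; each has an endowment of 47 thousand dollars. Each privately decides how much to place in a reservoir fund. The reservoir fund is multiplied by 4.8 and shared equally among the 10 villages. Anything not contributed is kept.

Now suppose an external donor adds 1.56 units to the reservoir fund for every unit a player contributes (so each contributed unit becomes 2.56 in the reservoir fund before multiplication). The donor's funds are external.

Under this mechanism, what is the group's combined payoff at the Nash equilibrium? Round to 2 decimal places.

The effective private return per unit is now 4.8 × 2.56 / 10 = 1.2288 > 1, so every player's dominant strategy flips to full contribution.
At the Nash equilibrium everyone contributes 47. Group total payoff = 4.8 × 2.56 × 470 = 5775.36.

5775.36 thousand dollars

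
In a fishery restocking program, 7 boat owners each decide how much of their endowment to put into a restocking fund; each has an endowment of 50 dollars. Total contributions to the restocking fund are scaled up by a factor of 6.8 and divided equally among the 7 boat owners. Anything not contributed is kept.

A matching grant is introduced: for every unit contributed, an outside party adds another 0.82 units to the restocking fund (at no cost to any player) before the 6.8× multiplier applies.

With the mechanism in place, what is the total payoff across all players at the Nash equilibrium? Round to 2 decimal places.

4331.60 dollars

With the mechanism, a contributed unit returns 6.8 × 1.82 / 7 = 1.7680 per unit of net cost to the contributor — now above 1 — so contributing fully is weakly dominant for every player.
So the Nash equilibrium is full contribution by all 7; the group earns 6.8 × 1.82 × 350 = 4331.60.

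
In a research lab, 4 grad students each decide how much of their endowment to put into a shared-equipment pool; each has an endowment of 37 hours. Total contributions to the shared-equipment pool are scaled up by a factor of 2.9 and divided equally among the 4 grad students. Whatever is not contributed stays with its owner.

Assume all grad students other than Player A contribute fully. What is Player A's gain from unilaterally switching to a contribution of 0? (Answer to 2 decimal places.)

10.18 hours

Switching from a contribution of 37 to 0 lets Player A keep an extra 37 hours, but lowers the shared-equipment pool by 37, which costs Player A their own share of that drop: 2.9/4 × 37 = 26.82.
Net gain = 37 − 26.82 = 10.18. The private return per contributed unit (0.7250) is below 1, so free-riding is indeed the best response regardless of what the others do.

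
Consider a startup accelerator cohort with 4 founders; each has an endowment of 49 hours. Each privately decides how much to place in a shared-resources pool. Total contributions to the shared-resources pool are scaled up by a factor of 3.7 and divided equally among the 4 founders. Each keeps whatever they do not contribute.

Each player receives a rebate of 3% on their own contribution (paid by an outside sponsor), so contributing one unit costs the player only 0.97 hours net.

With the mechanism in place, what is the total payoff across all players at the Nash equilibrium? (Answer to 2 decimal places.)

With the mechanism, a contributed unit returns (3.7/4) / 0.97 = 0.9536 per unit of net cost — still below 1 — so contributing 0 remains dominant for every player.
Everyone keeps their endowment and the group total is 4 × 49 = 196.

196.00 hours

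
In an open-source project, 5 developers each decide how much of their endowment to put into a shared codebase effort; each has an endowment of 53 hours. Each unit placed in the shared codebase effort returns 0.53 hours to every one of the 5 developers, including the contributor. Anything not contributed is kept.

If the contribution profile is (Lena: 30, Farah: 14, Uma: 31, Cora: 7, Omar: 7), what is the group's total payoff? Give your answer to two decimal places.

411.85 hours

Total contributed: 30 + 14 + 31 + 7 + 7 = 89; total kept: 5 × 53 − 89 = 176.
The shared codebase effort pays out 0.53 × 5 × 89 = 235.85 in aggregate.
Group total = 176 + 235.85 = 411.85.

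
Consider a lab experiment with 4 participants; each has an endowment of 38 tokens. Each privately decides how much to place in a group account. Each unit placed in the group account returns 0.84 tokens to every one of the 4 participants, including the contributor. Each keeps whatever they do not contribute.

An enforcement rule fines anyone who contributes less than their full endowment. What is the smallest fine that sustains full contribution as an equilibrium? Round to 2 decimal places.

6.08 tokens

Given the others contribute fully, the best deviation is to contribute 0 (any partial contribution still incurs the fine and gives up units whose private return 0.84 is below 1).
Deviating from 38 to 0 saves 38 tokens but forfeits the deviator's share of the drop in the group account: 0.84 × 38 = 31.92.
So the deviation gain is 38 − 31.92 = 6.08, and the fine must be at least 6.08 tokens to wipe it out.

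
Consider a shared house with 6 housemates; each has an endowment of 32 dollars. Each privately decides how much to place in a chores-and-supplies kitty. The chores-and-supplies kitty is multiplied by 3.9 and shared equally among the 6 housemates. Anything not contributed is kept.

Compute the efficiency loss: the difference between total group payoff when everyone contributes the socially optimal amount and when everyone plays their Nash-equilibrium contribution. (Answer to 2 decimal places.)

556.80 dollars

Each contributed unit returns 3.9/6 = 0.6500 to its contributor — below 1 — so contributing 0 is dominant for every player. At the Nash equilibrium everyone keeps their 32, and the group total is 6 × 32 = 192.
Each contributed unit returns 3.900 to the group as a whole (0.6500 to each of 6 players), which exceeds 1, so the social optimum is full contribution: group total = 3.900 × 192 = 748.80.
Efficiency loss = 748.80 − 192 = 556.80.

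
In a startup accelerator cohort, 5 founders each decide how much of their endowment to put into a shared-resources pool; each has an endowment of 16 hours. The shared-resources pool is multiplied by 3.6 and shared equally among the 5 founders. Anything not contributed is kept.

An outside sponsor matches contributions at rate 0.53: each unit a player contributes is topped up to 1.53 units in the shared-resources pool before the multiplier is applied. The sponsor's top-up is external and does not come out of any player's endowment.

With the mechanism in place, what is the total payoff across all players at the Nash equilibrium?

440.64 hours

Under the mechanism each unit contributed yields 3.6 × 1.53 / 5 = 1.1016 back to its contributor per unit of net cost, which exceeds 1, making full contribution the dominant choice for everyone.
At the Nash equilibrium everyone contributes 16. Group total payoff = 3.6 × 1.53 × 80 = 440.64.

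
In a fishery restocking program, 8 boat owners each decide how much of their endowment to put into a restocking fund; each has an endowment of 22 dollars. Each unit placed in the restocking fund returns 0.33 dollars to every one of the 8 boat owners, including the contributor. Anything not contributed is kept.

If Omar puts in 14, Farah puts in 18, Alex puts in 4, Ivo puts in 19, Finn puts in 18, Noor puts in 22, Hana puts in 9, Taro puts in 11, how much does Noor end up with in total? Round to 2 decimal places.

Total contributed: 14 + 18 + 4 + 19 + 18 + 22 + 9 + 11 = 115.
Each receives 0.33 × 115 = 37.95 from the restocking fund.
Noor keeps 22 − 22 = 0, so Noor's payoff is 0 + 37.95 = 37.95.

37.95 dollars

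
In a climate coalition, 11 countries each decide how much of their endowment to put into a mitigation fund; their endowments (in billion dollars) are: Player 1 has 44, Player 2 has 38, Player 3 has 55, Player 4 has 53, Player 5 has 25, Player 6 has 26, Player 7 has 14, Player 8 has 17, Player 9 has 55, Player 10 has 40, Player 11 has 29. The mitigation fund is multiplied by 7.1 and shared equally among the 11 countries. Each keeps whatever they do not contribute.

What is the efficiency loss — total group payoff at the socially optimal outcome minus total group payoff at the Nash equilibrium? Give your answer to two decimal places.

2415.60 billion dollars

The private return per contributed unit is 7.1/11 = 0.6455 < 1 for every player regardless of endowment, so the Nash equilibrium is zero contribution and the group total is Σ E_j = 44 + 38 + 55 + 53 + 25 + 26 + 14 + 17 + 55 + 40 + 29 = 396.
Each contributed unit returns 7.100 to the group, so the social optimum is full contribution by everyone: group total = 7.100 × 396 = 2811.60.
Efficiency loss = (7.100 − 1) × 396 = 2415.60.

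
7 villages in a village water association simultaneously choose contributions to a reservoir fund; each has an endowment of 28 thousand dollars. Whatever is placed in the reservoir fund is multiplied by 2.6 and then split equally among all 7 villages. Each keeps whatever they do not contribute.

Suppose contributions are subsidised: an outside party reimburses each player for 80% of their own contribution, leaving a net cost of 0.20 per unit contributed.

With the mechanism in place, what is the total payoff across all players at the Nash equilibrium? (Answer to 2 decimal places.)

666.40 thousand dollars

With the mechanism, a contributed unit returns (2.6/7) / 0.20 = 1.8571 per unit of net cost to the contributor — now above 1 — so contributing fully is weakly dominant for every player.
So the Nash equilibrium is full contribution by all 7; the group earns 7 × (28 × 0.80 + 2.6 × 28) = 666.40.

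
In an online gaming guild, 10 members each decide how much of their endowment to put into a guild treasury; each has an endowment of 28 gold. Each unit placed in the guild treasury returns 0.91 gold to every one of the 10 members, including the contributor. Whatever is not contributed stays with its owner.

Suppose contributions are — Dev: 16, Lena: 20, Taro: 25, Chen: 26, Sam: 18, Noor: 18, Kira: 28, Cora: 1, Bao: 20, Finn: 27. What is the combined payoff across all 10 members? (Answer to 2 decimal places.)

Total contributed: 16 + 20 + 25 + 26 + 18 + 18 + 28 + 1 + 20 + 27 = 199; total kept: 10 × 28 − 199 = 81.
The guild treasury pays out 0.91 × 10 × 199 = 1810.90 in aggregate.
Group total = 81 + 1810.90 = 1891.90.

1891.90 gold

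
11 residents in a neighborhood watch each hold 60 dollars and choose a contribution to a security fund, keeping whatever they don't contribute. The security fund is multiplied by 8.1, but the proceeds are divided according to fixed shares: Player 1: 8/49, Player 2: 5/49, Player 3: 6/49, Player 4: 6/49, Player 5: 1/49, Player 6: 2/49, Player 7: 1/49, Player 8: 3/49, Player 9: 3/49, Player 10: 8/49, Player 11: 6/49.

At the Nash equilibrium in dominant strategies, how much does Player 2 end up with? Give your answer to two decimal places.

159.18 dollars

Each unit j contributes comes back to j as 8.1 × (j's share), so j prefers to contribute only if that share exceeds 1/8.1 = 0.1235; otherwise keeping the unit dominates.
Player 1 and Player 10 clear that bar, contributing 60 each; the remaining 9 contribute 0. Total contributed: 120.
Player 2 keeps 60 and receives 8.1 × 120 × 5/49 = 99.18 from the security fund, for a payoff of 159.18.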